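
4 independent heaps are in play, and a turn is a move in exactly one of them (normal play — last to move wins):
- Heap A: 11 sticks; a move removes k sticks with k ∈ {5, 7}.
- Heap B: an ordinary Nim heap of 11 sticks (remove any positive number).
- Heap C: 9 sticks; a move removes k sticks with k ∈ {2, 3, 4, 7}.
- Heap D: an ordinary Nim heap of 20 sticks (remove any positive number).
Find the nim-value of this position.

Build the Grundy sequence for heap A with g(k) = mex{g(k−s) : s ∈ {5, 7}, s ≤ k}:
k:     0  1  2  3  4  5  6  7  8  9 10 11
g(k):  0  0  0  0  0  1  1  1  1  1  2  2
So g(11) = 2.
Heap B is a plain Nim heap of size 11, so its Grundy value is 11.
Build the Grundy sequence for heap C with g(k) = mex{g(k−s) : s ∈ {2, 3, 4, 7}, s ≤ k}:
k:     0  1  2  3  4  5  6  7  8  9
g(k):  0  0  1  1  2  2  0  3  1  4
So g(9) = 4.
Heap D is a plain Nim heap of size 20, so its Grundy value is 20.
By the Sprague-Grundy theorem, the Grundy value of a sum of independent games is the XOR of the component values.
Combined value = 2 ⊕ 11 ⊕ 4 ⊕ 20 = 25.

25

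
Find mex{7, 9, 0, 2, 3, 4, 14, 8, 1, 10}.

The values 0, 1, 2, 3, 4 are all present; 5 is the first non-negative integer missing from the set.

5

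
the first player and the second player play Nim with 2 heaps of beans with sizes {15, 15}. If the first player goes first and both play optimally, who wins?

Nim-sum: 15 XOR 15 = 0.
The nim-sum is 0, so this is a P-position: the player to move is in a losing position under optimal play; the first player is about to move from it and so loses — the second player wins.

the second player wins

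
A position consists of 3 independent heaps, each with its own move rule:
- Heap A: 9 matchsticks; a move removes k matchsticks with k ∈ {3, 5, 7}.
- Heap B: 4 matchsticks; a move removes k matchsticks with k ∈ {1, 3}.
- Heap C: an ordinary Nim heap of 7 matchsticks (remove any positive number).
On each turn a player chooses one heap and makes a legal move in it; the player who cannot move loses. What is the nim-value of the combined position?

4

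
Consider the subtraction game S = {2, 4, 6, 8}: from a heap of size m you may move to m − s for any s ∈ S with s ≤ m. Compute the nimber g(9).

Compute g(0), g(1), … for moves {2, 4, 6, 8}:
g(0) = mex{} = 0
g(1) = mex{} = 0
g(2) = mex{0} = 1
g(3) = mex{0} = 1
g(4) = mex{0,1} = 2
g(5) = mex{0,1} = 2
g(6) = mex{0,1,2} = 3
g(7) = mex{0,1,2} = 3
g(8) = mex{0,1,2,3} = 4
g(9) = mex{0,1,2,3} = 4
So g(9) = 4.

4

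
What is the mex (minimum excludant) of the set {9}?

0

0 is not in the set, so the mex is 0.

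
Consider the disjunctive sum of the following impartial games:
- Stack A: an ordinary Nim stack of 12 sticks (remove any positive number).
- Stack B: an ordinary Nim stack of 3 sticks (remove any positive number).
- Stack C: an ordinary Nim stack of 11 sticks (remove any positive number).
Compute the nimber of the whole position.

Stack A is a plain Nim stack of size 12, so its Grundy value is 12.
Stack B is a plain Nim stack of size 3, so its Grundy value is 3.
Stack C is a plain Nim stack of size 11, so its Grundy value is 11.
By the Sprague-Grundy theorem, the Grundy value of a sum of independent games is the XOR of the component values.
Combined value = 12 XOR 3 XOR 11 = 4.

4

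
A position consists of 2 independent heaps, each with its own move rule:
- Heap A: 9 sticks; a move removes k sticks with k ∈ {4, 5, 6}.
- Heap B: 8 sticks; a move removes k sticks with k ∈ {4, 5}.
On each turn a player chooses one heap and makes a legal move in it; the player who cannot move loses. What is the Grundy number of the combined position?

0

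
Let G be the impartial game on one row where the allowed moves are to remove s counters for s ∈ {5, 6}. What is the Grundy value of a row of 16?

1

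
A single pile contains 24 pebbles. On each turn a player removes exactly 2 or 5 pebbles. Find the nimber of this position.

Compute g(0), g(1), … for moves {2, 5}:
k:     0  1  2  3  4  5  6  7  8  9 10 11 12 13 14 15 16 17 18 19 20 21 22 23 24
g(k):  0  0  1  1  0  2  1  0  0  1  1  0  2  1  0  0  1  1  0  2  1  0  0  1  1
So g(24) = 1.

1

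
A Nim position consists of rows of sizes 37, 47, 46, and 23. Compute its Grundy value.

51

Nim-sum: 37 ⊕ 47 ⊕ 46 ⊕ 23 = 51.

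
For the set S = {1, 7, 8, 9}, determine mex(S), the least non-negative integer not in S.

0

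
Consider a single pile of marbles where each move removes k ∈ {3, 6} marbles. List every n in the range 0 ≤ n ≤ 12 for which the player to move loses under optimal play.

0, 1, 2, 9, 10, 11

Build the Grundy sequence with g(k) = mex{g(k−s) : s ∈ {3, 6}, s ≤ k}:
g(0) = mex{} = 0
g(1) = mex{} = 0
g(2) = mex{} = 0
g(3) = mex{0} = 1
g(4) = mex{0} = 1
g(5) = mex{0} = 1
g(6) = mex{0,1} = 2
g(7) = mex{0,1} = 2
g(8) = mex{0,1} = 2
g(9) = mex{1,2} = 0
g(10) = mex{1,2} = 0
g(11) = mex{1,2} = 0
g(12) = mex{0,2} = 1
The P-positions (g = 0) in 0..12 are 0, 1, 2, 9, 10, 11.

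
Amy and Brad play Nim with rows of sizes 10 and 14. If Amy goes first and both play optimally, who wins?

Amy wins

Compute the nim-sum pairwise:
10 ⊕ 14 = 4
The nim-sum is 4 ≠ 0, so this is an N-position: the player to move can win; Amy has a winning move.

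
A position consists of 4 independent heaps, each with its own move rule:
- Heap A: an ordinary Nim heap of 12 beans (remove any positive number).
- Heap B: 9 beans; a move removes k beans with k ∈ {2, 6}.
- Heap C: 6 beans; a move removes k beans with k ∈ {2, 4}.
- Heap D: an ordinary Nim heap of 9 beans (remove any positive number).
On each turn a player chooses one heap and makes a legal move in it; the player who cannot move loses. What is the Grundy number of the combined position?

Heap A is a plain Nim heap of size 12, so its Grundy value is 12.
Grundy values for heap B (subtraction set {2, 6}):
g(0) = mex{} = 0
g(1) = mex{} = 0
g(2) = mex{0} = 1
g(3) = mex{0} = 1
g(4) = mex{1} = 0
g(5) = mex{1} = 0
g(6) = mex{0} = 1
g(7) = mex{0} = 1
g(8) = mex{1} = 0
g(9) = mex{1} = 0
So g(9) = 0.
Grundy values for heap C (subtraction set {2, 4}):
k:     0  1  2  3  4  5  6
g(k):  0  0  1  1  2  2  0
So g(6) = 0.
Heap D is a plain Nim heap of size 9, so its Grundy value is 9.
By the Sprague-Grundy theorem, the Grundy value of a sum of independent games is the XOR of the component values.
Combined value = 12 ⊕ 0 ⊕ 0 ⊕ 9 = 5.

5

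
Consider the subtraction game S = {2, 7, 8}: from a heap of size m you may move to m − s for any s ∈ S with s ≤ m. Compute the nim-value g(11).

3

Compute g(0), g(1), … for moves {2, 7, 8}:
g(0) = mex{} = 0
g(1) = mex{} = 0
g(2) = mex{0} = 1
g(3) = mex{0} = 1
g(4) = mex{1} = 0
g(5) = mex{1} = 0
g(6) = mex{0} = 1
g(7) = mex{0} = 1
g(8) = mex{0,1} = 2
g(9) = mex{0,1} = 2
g(10) = mex{1,2} = 0
g(11) = mex{0,1,2} = 3
So g(11) = 3.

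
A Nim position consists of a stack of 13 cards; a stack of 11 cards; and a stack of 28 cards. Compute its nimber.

Bitwise XOR of the heap sizes:
  01101  (13)
  01011  (11)
  11100  (28)
  -----
  11010  (26)

26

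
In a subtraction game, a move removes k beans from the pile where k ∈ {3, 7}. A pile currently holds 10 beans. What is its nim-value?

0

Build the Grundy sequence with g(k) = mex{g(k−s) : s ∈ {3, 7}, s ≤ k}:
g(0) = mex{} = 0
g(1) = mex{} = 0
g(2) = mex{} = 0
g(3) = mex{0} = 1
g(4) = mex{0} = 1
g(5) = mex{0} = 1
g(6) = mex{1} = 0
g(7) = mex{0,1} = 2
g(8) = mex{0,1} = 2
g(9) = mex{0} = 1
g(10) = mex{1,2} = 0
So g(10) = 0.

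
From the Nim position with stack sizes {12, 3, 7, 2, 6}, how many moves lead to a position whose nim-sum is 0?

Compute the nim-sum pairwise:
12 ⊕ 3 = 15
15 ⊕ 7 = 8
8 ⊕ 2 = 10
10 ⊕ 6 = 12
The overall nim-sum is X = 12. A stack of size p has a winning move iff p XOR X < p (reduce it to p XOR X).
  12: 12 XOR 12 = 0 < 12 — winning move (to 0).
  3: 3 XOR 12 = 15 ≥ 3 — no move.
  7: 7 XOR 12 = 11 ≥ 7 — no move.
  2: 2 XOR 12 = 14 ≥ 2 — no move.
  6: 6 XOR 12 = 10 ≥ 6 — no move.
That gives 1 winning move.

1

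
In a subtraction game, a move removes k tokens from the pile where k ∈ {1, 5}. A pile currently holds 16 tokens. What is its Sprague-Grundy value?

0

Build the Grundy sequence with g(k) = mex{g(k−s) : s ∈ {1, 5}, s ≤ k}:
k:     0  1  2  3  4  5  6  7  8  9 10 11 12 13 14 15 16
g(k):  0  1  0  1  0  1  0  1  0  1  0  1  0  1  0  1  0
So g(16) = 0.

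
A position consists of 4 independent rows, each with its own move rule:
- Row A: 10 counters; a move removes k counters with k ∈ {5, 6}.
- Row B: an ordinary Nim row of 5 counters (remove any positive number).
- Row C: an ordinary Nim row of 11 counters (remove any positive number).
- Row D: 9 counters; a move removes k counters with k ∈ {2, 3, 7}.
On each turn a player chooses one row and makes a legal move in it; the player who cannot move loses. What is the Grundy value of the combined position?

14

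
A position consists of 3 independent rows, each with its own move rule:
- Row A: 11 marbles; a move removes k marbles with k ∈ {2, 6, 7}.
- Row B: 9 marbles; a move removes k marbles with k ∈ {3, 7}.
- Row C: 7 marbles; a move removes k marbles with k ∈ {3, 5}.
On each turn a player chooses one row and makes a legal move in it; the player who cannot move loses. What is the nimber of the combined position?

2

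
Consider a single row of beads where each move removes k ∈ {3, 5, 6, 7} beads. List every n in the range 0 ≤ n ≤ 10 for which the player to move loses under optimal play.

Grundy values for subtraction set {3, 5, 6, 7}:
k:     0  1  2  3  4  5  6  7  8  9 10
g(k):  0  0  0  1  1  1  2  2  2  3  0
The P-positions (g = 0) in 0..10 are 0, 1, 2, 10.

0, 1, 2, 10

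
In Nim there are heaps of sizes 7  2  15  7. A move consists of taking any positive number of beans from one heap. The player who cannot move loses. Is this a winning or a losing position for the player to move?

Nim-sum: 7 ^ 2 ^ 15 ^ 7 = 13.
The nim-sum is 13 ≠ 0, so this is an N-position: the player to move can win.

Winning position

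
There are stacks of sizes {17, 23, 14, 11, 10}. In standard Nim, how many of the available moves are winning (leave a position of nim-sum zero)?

3

Bitwise XOR of the heap sizes:
  10001  (17)
  10111  (23)
  01110  (14)
  01011  (11)
  01010  (10)
  -----
  01001  (9)
The overall nim-sum is X = 9. A stack of size p has a winning move iff p XOR X < p (reduce it to p XOR X).
  17: 17 XOR 9 = 24 ≥ 17 — no move.
  23: 23 XOR 9 = 30 ≥ 23 — no move.
  14: 14 XOR 9 = 7 < 14 — winning move (to 7).
  11: 11 XOR 9 = 2 < 11 — winning move (to 2).
  10: 10 XOR 9 = 3 < 10 — winning move (to 3).
That gives 3 winning moves.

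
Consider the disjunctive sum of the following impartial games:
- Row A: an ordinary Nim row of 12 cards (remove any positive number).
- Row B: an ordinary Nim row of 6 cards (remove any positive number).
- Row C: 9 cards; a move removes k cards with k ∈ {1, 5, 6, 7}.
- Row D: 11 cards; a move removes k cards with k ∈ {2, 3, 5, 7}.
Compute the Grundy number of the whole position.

8

Row A is a plain Nim row of size 12, so its Grundy value is 12.
Row B is a plain Nim row of size 6, so its Grundy value is 6.
For row C, compute g(0), g(1), … with moves {1, 5, 6, 7}:
k:     0  1  2  3  4  5  6  7  8  9
g(k):  0  1  0  1  0  1  2  3  2  3
So g(9) = 3.
For row D, compute g(0), g(1), … with moves {2, 3, 5, 7}:
g(0) = mex{} = 0
g(1) = mex{} = 0
g(2) = mex{0} = 1
g(3) = mex{0} = 1
g(4) = mex{0,1} = 2
g(5) = mex{0,1} = 2
g(6) = mex{0,1,2} = 3
g(7) = mex{0,1,2} = 3
g(8) = mex{0,1,2,3} = 4
g(9) = mex{1,2,3} = 0
g(10) = mex{1,2,3,4} = 0
g(11) = mex{0,2,3,4} = 1
So g(11) = 1.
The value of a disjunctive sum is the nim-sum of the parts.
Combined value = 12 XOR 6 XOR 3 XOR 1 = 8.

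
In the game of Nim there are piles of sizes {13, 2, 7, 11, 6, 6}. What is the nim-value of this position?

Write each in binary and XOR column by column:
  1101  (13)
  0010  (2)
  0111  (7)
  1011  (11)
  0110  (6)
  0110  (6)
  ----
  0011  (3)

3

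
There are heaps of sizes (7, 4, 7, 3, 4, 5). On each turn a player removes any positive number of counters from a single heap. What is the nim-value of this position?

6

Bitwise XOR of the heap sizes:
  111  (7)
  100  (4)
  111  (7)
  011  (3)
  100  (4)
  101  (5)
  ---
  110  (6)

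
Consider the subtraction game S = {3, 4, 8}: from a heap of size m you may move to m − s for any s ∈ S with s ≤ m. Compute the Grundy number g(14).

Compute g(0), g(1), … for moves {3, 4, 8}:
g(0) = mex{} = 0
g(1) = mex{} = 0
g(2) = mex{} = 0
g(3) = mex{0} = 1
g(4) = mex{0} = 1
g(5) = mex{0} = 1
g(6) = mex{0,1} = 2
g(7) = mex{1} = 0
g(8) = mex{0,1} = 2
g(9) = mex{0,1,2} = 3
g(10) = mex{0,2} = 1
g(11) = mex{0,1,2} = 3
g(12) = mex{1,2,3} = 0
g(13) = mex{1,3} = 0
g(14) = mex{1,2,3} = 0
So g(14) = 0.

0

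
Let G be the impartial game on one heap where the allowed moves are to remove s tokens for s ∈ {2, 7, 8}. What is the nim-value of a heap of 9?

2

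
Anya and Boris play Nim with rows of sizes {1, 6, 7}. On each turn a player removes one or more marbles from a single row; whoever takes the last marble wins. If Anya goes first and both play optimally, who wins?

Compute the nim-sum pairwise:
1 ⊕ 6 = 7
7 ⊕ 7 = 0
The nim-sum is 0, so this is a P-position: the player to move is in a losing position under optimal play; Anya is about to move from it and so loses — Boris wins.

Boris wins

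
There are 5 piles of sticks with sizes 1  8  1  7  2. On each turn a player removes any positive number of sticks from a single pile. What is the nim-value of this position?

Write each in binary and XOR column by column:
  0001  (1)
  1000  (8)
  0001  (1)
  0111  (7)
  0010  (2)
  ----
  1101  (13)

13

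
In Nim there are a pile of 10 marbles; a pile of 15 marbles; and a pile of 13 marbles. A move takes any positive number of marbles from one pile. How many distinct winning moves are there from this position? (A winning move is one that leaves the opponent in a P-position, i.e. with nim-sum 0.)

Compute the nim-sum pairwise:
10 ⊕ 15 = 5
5 ⊕ 13 = 8
The overall nim-sum is X = 8. A pile of size p has a winning move iff p XOR X < p (reduce it to p XOR X).
  10: 10 XOR 8 = 2 < 10 — winning move (to 2).
  15: 15 XOR 8 = 7 < 15 — winning move (to 7).
  13: 13 XOR 8 = 5 < 13 — winning move (to 5).
That gives 3 winning moves.

3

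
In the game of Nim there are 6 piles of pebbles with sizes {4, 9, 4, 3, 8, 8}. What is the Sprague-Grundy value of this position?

10

Compute the nim-sum pairwise:
4 ^ 9 = 13
13 ^ 4 = 9
9 ^ 3 = 10
10 ^ 8 = 2
2 ^ 8 = 10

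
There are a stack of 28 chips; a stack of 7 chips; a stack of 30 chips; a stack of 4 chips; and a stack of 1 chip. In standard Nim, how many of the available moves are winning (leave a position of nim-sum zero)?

Compute the nim-sum pairwise:
28 XOR 7 = 27
27 XOR 30 = 5
5 XOR 4 = 1
1 XOR 1 = 0
The nim-sum is already 0, so every move leaves a nonzero nim-sum — there are no winning moves.

0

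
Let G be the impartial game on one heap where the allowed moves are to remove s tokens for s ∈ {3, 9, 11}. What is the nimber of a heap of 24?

Compute g(0), g(1), … for moves {3, 9, 11}:
k:     0  1  2  3  4  5  6  7  8  9 10 11 12 13 14 15 16 17 18 19 20 21 22 23 24
g(k):  0  0  0  1  1  1  0  0  0  1  1  1  2  2  0  3  3  1  2  2  0  0  0  1  1
So g(24) = 1.

1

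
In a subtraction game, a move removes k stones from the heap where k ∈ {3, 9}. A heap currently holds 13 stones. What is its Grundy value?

0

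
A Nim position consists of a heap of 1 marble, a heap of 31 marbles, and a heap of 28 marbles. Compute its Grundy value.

Nim-sum: 1 ⊕ 31 ⊕ 28 = 2.

2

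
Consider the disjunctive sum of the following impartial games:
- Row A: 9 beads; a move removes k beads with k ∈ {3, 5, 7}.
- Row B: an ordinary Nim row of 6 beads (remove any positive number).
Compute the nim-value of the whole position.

5

Grundy values for row A (subtraction set {3, 5, 7}):
g(0) = mex{} = 0
g(1) = mex{} = 0
g(2) = mex{} = 0
g(3) = mex{0} = 1
g(4) = mex{0} = 1
g(5) = mex{0} = 1
g(6) = mex{0,1} = 2
g(7) = mex{0,1} = 2
g(8) = mex{0,1} = 2
g(9) = mex{0,1,2} = 3
So g(9) = 3.
Row B is a plain Nim row of size 6, so its Grundy value is 6.
By the Sprague-Grundy theorem, the Grundy value of a sum of independent games is the XOR of the component values.
Combined value = 3 ⊕ 6 = 5.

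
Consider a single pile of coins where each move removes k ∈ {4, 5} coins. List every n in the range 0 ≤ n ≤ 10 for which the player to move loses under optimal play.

0, 1, 2, 3, 9, 10

Build the Grundy sequence with g(k) = mex{g(k−s) : s ∈ {4, 5}, s ≤ k}:
k:     0  1  2  3  4  5  6  7  8  9 10
g(k):  0  0  0  0  1  1  1  1  2  0  0
The P-positions (g = 0) in 0..10 are 0, 1, 2, 3, 9, 10.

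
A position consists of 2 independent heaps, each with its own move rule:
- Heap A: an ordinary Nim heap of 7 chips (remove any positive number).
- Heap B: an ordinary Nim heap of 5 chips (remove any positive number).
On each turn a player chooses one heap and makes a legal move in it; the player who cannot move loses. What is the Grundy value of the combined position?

2

Heap A is a plain Nim heap of size 7, so its Grundy value is 7.
Heap B is a plain Nim heap of size 5, so its Grundy value is 5.
By the Sprague-Grundy theorem, the Grundy value of a sum of independent games is the XOR of the component values.
Combined value = 7 XOR 5 = 2.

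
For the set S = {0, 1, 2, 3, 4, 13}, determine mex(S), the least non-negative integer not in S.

The values 0, 1, 2, 3, 4 are all present; 5 is the first non-negative integer missing from the set.

5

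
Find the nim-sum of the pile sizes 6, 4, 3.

1

Write each in binary and XOR column by column:
  110  (6)
  100  (4)
  011  (3)
  ---
  001  (1)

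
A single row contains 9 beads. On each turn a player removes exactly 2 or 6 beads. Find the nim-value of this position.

0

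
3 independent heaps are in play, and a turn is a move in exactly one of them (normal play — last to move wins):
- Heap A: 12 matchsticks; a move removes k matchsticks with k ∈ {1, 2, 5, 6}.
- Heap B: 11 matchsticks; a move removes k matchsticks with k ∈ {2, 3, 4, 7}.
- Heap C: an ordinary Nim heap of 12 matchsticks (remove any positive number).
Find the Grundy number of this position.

Build the Grundy sequence for heap A with g(k) = mex{g(k−s) : s ∈ {1, 2, 5, 6}, s ≤ k}:
k:     0  1  2  3  4  5  6  7  8  9 10 11 12
g(k):  0  1  2  0  1  2  3  0  1  2  0  1  2
So g(12) = 2.
For heap B, compute g(0), g(1), … with moves {2, 3, 4, 7}:
k:     0  1  2  3  4  5  6  7  8  9 10 11
g(k):  0  0  1  1  2  2  0  3  1  4  2  0
So g(11) = 0.
Heap C is a plain Nim heap of size 12, so its Grundy value is 12.
By the Sprague-Grundy theorem, the Grundy value of a sum of independent games is the XOR of the component values.
Combined value = 2 XOR 0 XOR 12 = 14.

14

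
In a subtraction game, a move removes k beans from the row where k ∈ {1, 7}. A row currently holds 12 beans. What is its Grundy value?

Grundy values for subtraction set {1, 7}:
k:     0  1  2  3  4  5  6  7  8  9 10 11 12
g(k):  0  1  0  1  0  1  0  1  0  1  0  1  0
So g(12) = 0.

0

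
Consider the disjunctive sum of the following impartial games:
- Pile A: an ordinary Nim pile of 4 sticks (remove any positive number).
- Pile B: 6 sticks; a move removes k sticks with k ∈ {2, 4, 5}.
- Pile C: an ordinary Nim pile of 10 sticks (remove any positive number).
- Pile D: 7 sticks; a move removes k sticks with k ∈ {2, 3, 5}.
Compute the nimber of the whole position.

Pile A is a plain Nim pile of size 4, so its Grundy value is 4.
Grundy values for pile B (subtraction set {2, 4, 5}):
k:     0  1  2  3  4  5  6
g(k):  0  0  1  1  2  2  3
So g(6) = 3.
Pile C is a plain Nim pile of size 10, so its Grundy value is 10.
Grundy values for pile D (subtraction set {2, 3, 5}):
g(0) = mex{} = 0
g(1) = mex{} = 0
g(2) = mex{0} = 1
g(3) = mex{0} = 1
g(4) = mex{0,1} = 2
g(5) = mex{0,1} = 2
g(6) = mex{0,1,2} = 3
g(7) = mex{1,2} = 0
So g(7) = 0.
The value of a disjunctive sum is the nim-sum of the parts.
Combined value = 4 XOR 3 XOR 10 XOR 0 = 13.

13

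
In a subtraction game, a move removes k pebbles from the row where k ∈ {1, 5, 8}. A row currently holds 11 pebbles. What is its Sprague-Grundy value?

3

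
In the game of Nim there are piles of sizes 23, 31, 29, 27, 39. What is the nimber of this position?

Nim-sum: 23 XOR 31 XOR 29 XOR 27 XOR 39 = 41.

41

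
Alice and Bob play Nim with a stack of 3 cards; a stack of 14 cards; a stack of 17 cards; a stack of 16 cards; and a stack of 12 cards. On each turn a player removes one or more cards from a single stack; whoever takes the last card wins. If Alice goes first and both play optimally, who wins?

Compute the nim-sum pairwise:
3 ^ 14 = 13
13 ^ 17 = 28
28 ^ 16 = 12
12 ^ 12 = 0
The nim-sum is 0, so this is a P-position: the player to move is in a losing position under optimal play; Alice is about to move from it and so loses — Bob wins.

Bob wins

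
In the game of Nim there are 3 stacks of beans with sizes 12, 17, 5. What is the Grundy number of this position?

24

Nim-sum: 12 ⊕ 17 ⊕ 5 = 24.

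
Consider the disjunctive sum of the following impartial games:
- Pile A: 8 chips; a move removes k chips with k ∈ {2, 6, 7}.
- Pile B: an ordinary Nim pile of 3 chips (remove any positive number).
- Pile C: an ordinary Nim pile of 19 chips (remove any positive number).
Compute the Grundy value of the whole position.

18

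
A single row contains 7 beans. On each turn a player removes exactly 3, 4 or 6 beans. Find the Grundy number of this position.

Compute g(0), g(1), … for moves {3, 4, 6}:
k:     0  1  2  3  4  5  6  7
g(k):  0  0  0  1  1  1  2  2
So g(7) = 2.

2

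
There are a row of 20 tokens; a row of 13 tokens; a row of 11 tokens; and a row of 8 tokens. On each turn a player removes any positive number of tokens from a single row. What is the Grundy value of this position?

26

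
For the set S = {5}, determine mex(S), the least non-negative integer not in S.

0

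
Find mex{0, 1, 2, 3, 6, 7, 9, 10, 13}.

The values 0, 1, 2, 3 are all present; 4 is the first non-negative integer missing from the set.

4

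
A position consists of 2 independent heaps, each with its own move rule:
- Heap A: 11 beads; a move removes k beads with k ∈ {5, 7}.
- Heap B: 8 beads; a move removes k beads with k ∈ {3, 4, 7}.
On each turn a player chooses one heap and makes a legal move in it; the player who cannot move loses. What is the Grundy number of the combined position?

Grundy values for heap A (subtraction set {5, 7}):
k:     0  1  2  3  4  5  6  7  8  9 10 11
g(k):  0  0  0  0  0  1  1  1  1  1  2  2
So g(11) = 2.
Grundy values for heap B (subtraction set {3, 4, 7}):
g(0) = mex{} = 0
g(1) = mex{} = 0
g(2) = mex{} = 0
g(3) = mex{0} = 1
g(4) = mex{0} = 1
g(5) = mex{0} = 1
g(6) = mex{0,1} = 2
g(7) = mex{0,1} = 2
g(8) = mex{0,1} = 2
So g(8) = 2.
By the Sprague-Grundy theorem, the Grundy value of a sum of independent games is the XOR of the component values.
Combined value = 2 XOR 2 = 0.

0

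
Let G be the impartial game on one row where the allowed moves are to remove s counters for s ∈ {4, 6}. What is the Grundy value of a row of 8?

2

Grundy values for subtraction set {4, 6}:
g(0) = mex{} = 0
g(1) = mex{} = 0
g(2) = mex{} = 0
g(3) = mex{} = 0
g(4) = mex{0} = 1
g(5) = mex{0} = 1
g(6) = mex{0} = 1
g(7) = mex{0} = 1
g(8) = mex{0,1} = 2
So g(8) = 2.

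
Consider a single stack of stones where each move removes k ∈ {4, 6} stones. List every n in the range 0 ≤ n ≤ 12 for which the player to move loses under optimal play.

Compute g(0), g(1), … for moves {4, 6}:
k:     0  1  2  3  4  5  6  7  8  9 10 11 12
g(k):  0  0  0  0  1  1  1  1  2  2  0  0  0
The P-positions (g = 0) in 0..12 are 0, 1, 2, 3, 10, 11, 12.

0, 1, 2, 3, 10, 11, 12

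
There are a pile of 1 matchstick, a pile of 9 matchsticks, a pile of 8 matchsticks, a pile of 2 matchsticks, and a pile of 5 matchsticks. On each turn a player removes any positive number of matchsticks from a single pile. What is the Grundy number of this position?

Compute the nim-sum pairwise:
1 XOR 9 = 8
8 XOR 8 = 0
0 XOR 2 = 2
2 XOR 5 = 7

7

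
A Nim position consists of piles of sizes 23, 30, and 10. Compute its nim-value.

3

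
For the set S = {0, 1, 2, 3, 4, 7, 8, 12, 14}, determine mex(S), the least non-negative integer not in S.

5

The values 0, 1, 2, 3, 4 are all present; 5 is the first non-negative integer missing from the set.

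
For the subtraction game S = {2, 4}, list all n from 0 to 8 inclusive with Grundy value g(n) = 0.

Build the Grundy sequence with g(k) = mex{g(k−s) : s ∈ {2, 4}, s ≤ k}:
g(0) = mex{} = 0
g(1) = mex{} = 0
g(2) = mex{0} = 1
g(3) = mex{0} = 1
g(4) = mex{0,1} = 2
g(5) = mex{0,1} = 2
g(6) = mex{1,2} = 0
g(7) = mex{1,2} = 0
g(8) = mex{0,2} = 1
The P-positions (g = 0) in 0..8 are 0, 1, 6, 7.

0, 1, 6, 7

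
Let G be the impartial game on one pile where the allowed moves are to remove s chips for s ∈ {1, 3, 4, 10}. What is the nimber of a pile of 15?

1

Build the Grundy sequence with g(k) = mex{g(k−s) : s ∈ {1, 3, 4, 10}, s ≤ k}:
k:     0  1  2  3  4  5  6  7  8  9 10 11 12 13 14 15
g(k):  0  1  0  1  2  3  2  0  1  0  1  2  3  2  0  1
So g(15) = 1.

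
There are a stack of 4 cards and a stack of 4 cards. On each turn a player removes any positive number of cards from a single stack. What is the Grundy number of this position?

Bitwise XOR of the heap sizes:
  100  (4)
  100  (4)
  ---
  000  (0)

0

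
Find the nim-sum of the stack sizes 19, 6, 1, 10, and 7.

25

Nim-sum: 19 ⊕ 6 ⊕ 1 ⊕ 10 ⊕ 7 = 25.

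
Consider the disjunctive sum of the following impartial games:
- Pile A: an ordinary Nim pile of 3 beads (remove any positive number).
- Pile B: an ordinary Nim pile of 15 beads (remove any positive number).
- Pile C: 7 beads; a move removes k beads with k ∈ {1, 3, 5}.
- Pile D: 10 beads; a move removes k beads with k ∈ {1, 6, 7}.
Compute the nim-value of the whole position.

15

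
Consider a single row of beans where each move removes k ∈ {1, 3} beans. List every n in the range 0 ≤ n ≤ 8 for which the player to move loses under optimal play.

0, 2, 4, 6, 8

Compute g(0), g(1), … for moves {1, 3}:
g(0) = mex{} = 0
g(1) = mex{0} = 1
g(2) = mex{1} = 0
g(3) = mex{0} = 1
g(4) = mex{1} = 0
g(5) = mex{0} = 1
g(6) = mex{1} = 0
g(7) = mex{0} = 1
g(8) = mex{1} = 0
The P-positions (g = 0) in 0..8 are 0, 2, 4, 6, 8.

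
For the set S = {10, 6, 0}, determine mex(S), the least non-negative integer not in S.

0 is in the set but 1 is not, so the mex is 1.

1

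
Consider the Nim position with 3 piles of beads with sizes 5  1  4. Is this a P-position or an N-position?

Bitwise XOR of the heap sizes:
  101  (5)
  001  (1)
  100  (4)
  ---
  000  (0)
The nim-sum is 0, so this is a P-position: the player to move is in a losing position under optimal play.

P-position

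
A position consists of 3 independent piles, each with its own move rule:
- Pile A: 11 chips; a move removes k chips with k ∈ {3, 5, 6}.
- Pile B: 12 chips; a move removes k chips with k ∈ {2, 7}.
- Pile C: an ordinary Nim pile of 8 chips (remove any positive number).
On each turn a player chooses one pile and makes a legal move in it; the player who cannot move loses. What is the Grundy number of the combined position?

9

Grundy values for pile A (subtraction set {3, 5, 6}):
k:     0  1  2  3  4  5  6  7  8  9 10 11
g(k):  0  0  0  1  1  1  2  2  2  0  0  0
So g(11) = 0.
For pile B, compute g(0), g(1), … with moves {2, 7}:
k:     0  1  2  3  4  5  6  7  8  9 10 11 12
g(k):  0  0  1  1  0  0  1  1  2  0  0  1  1
So g(12) = 1.
Pile C is a plain Nim pile of size 8, so its Grundy value is 8.
The value of a disjunctive sum is the nim-sum of the parts.
Combined value = 0 ⊕ 1 ⊕ 8 = 9.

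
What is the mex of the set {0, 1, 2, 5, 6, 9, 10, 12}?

3

The values 0, 1, 2 are all present; 3 is the first non-negative integer missing from the set.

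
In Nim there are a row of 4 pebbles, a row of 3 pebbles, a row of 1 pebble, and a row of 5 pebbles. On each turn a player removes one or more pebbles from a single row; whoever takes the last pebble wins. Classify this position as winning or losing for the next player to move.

Write each in binary and XOR column by column:
  100  (4)
  011  (3)
  001  (1)
  101  (5)
  ---
  011  (3)
The nim-sum is 3 ≠ 0, so this is an N-position: the player to move can win.

Winning position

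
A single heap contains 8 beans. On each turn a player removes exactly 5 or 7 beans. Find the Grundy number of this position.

1

Build the Grundy sequence with g(k) = mex{g(k−s) : s ∈ {5, 7}, s ≤ k}:
k:     0  1  2  3  4  5  6  7  8
g(k):  0  0  0  0  0  1  1  1  1
So g(8) = 1.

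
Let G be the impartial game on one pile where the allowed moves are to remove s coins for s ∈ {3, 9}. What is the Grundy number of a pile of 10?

1

Compute g(0), g(1), … for moves {3, 9}:
k:     0  1  2  3  4  5  6  7  8  9 10
g(k):  0  0  0  1  1  1  0  0  0  1  1
So g(10) = 1.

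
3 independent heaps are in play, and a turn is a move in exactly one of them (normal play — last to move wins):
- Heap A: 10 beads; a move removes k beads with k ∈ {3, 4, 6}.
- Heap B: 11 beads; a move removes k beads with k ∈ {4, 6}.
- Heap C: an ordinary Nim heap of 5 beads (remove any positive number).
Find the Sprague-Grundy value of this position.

5

For heap A, compute g(0), g(1), … with moves {3, 4, 6}:
k:     0  1  2  3  4  5  6  7  8  9 10
g(k):  0  0  0  1  1  1  2  2  2  0  0
So g(10) = 0.
Build the Grundy sequence for heap B with g(k) = mex{g(k−s) : s ∈ {4, 6}, s ≤ k}:
k:     0  1  2  3  4  5  6  7  8  9 10 11
g(k):  0  0  0  0  1  1  1  1  2  2  0  0
So g(11) = 0.
Heap C is a plain Nim heap of size 5, so its Grundy value is 5.
By the Sprague-Grundy theorem, the Grundy value of a sum of independent games is the XOR of the component values.
Combined value = 0 ⊕ 0 ⊕ 5 = 5.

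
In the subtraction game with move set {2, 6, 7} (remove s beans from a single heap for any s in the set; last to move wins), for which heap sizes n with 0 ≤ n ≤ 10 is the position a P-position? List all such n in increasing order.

0, 1, 4, 5, 9

Grundy values for subtraction set {2, 6, 7}:
k:     0  1  2  3  4  5  6  7  8  9 10
g(k):  0  0  1  1  0  0  1  1  2  0  3
The P-positions (g = 0) in 0..10 are 0, 1, 4, 5, 9.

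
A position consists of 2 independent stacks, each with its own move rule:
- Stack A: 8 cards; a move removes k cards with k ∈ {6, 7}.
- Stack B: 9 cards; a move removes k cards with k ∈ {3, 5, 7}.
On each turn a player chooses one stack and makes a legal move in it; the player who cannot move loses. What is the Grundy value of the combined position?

Grundy values for stack A (subtraction set {6, 7}):
g(0) = mex{} = 0
g(1) = mex{} = 0
g(2) = mex{} = 0
g(3) = mex{} = 0
g(4) = mex{} = 0
g(5) = mex{} = 0
g(6) = mex{0} = 1
g(7) = mex{0} = 1
g(8) = mex{0} = 1
So g(8) = 1.
Build the Grundy sequence for stack B with g(k) = mex{g(k−s) : s ∈ {3, 5, 7}, s ≤ k}:
g(0) = mex{} = 0
g(1) = mex{} = 0
g(2) = mex{} = 0
g(3) = mex{0} = 1
g(4) = mex{0} = 1
g(5) = mex{0} = 1
g(6) = mex{0,1} = 2
g(7) = mex{0,1} = 2
g(8) = mex{0,1} = 2
g(9) = mex{0,1,2} = 3
So g(9) = 3.
The value of a disjunctive sum is the nim-sum of the parts.
Combined value = 1 XOR 3 = 2.

2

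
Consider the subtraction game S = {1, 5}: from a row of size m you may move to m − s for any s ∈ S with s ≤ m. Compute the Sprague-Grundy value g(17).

1

Grundy values for subtraction set {1, 5}:
k:     0  1  2  3  4  5  6  7  8  9 10 11 12 13 14 15 16 17
g(k):  0  1  0  1  0  1  0  1  0  1  0  1  0  1  0  1  0  1
So g(17) = 1.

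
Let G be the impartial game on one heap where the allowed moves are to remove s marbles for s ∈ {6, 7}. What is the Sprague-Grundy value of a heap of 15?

Build the Grundy sequence with g(k) = mex{g(k−s) : s ∈ {6, 7}, s ≤ k}:
k:     0  1  2  3  4  5  6  7  8  9 10 11 12 13 14 15
g(k):  0  0  0  0  0  0  1  1  1  1  1  1  2  0  0  0
So g(15) = 0.

0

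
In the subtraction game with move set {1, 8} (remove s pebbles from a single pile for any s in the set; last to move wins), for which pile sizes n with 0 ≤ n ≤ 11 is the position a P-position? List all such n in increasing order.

Grundy values for subtraction set {1, 8}:
k:     0  1  2  3  4  5  6  7  8  9 10 11
g(k):  0  1  0  1  0  1  0  1  2  0  1  0
The P-positions (g = 0) in 0..11 are 0, 2, 4, 6, 9, 11.

0, 2, 4, 6, 9, 11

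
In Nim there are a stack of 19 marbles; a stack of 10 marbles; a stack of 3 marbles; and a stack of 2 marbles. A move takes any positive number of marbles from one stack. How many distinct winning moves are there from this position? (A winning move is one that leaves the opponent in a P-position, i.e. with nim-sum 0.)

1

Nim-sum: 19 ^ 10 ^ 3 ^ 2 = 24.
The overall nim-sum is X = 24. A stack of size p has a winning move iff p XOR X < p (reduce it to p XOR X).
  19: 19 XOR 24 = 11 < 19 — winning move (to 11).
  10: 10 XOR 24 = 18 ≥ 10 — no move.
  3: 3 XOR 24 = 27 ≥ 3 — no move.
  2: 2 XOR 24 = 26 ≥ 2 — no move.
That gives 1 winning move.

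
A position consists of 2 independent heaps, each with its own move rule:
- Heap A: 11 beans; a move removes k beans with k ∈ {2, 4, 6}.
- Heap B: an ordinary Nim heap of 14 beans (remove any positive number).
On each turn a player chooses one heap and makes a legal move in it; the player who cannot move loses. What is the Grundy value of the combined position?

15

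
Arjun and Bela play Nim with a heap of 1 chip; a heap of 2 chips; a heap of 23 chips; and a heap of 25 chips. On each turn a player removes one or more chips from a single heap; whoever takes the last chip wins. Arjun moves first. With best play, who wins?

Arjun wins

Nim-sum: 1 ^ 2 ^ 23 ^ 25 = 13.
The nim-sum is 13 ≠ 0, so this is an N-position: the player to move can win; Arjun has a winning move.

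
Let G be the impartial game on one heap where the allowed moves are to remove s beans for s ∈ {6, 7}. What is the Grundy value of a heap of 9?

1

Build the Grundy sequence with g(k) = mex{g(k−s) : s ∈ {6, 7}, s ≤ k}:
g(0) = mex{} = 0
g(1) = mex{} = 0
g(2) = mex{} = 0
g(3) = mex{} = 0
g(4) = mex{} = 0
g(5) = mex{} = 0
g(6) = mex{0} = 1
g(7) = mex{0} = 1
g(8) = mex{0} = 1
g(9) = mex{0} = 1
So g(9) = 1.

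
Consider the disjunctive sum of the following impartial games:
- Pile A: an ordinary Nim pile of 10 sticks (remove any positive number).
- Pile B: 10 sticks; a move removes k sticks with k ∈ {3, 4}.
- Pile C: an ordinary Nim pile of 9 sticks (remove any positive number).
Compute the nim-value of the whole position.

Pile A is a plain Nim pile of size 10, so its Grundy value is 10.
Grundy values for pile B (subtraction set {3, 4}):
k:     0  1  2  3  4  5  6  7  8  9 10
g(k):  0  0  0  1  1  1  2  0  0  0  1
So g(10) = 1.
Pile C is a plain Nim pile of size 9, so its Grundy value is 9.
By the Sprague-Grundy theorem, the Grundy value of a sum of independent games is the XOR of the component values.
Combined value = 10 XOR 1 XOR 9 = 2.

2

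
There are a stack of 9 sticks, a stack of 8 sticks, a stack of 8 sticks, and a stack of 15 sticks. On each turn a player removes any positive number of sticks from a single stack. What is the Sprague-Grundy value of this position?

6

In binary:
  1001  (9)
  1000  (8)
  1000  (8)
  1111  (15)
  ----
  0110  (6)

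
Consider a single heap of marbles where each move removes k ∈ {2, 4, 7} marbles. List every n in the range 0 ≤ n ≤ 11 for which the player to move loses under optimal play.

Compute g(0), g(1), … for moves {2, 4, 7}:
g(0) = mex{} = 0
g(1) = mex{} = 0
g(2) = mex{0} = 1
g(3) = mex{0} = 1
g(4) = mex{0,1} = 2
g(5) = mex{0,1} = 2
g(6) = mex{1,2} = 0
g(7) = mex{0,1,2} = 3
g(8) = mex{0,2} = 1
g(9) = mex{1,2,3} = 0
g(10) = mex{0,1} = 2
g(11) = mex{0,2,3} = 1
The P-positions (g = 0) in 0..11 are 0, 1, 6, 9.

0, 1, 6, 9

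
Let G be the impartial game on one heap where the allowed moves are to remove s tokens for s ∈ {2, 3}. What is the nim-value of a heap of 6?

0

Build the Grundy sequence with g(k) = mex{g(k−s) : s ∈ {2, 3}, s ≤ k}:
k:     0  1  2  3  4  5  6
g(k):  0  0  1  1  2  0  0
So g(6) = 0.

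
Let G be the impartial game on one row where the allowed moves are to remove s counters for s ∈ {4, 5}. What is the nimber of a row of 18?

Build the Grundy sequence with g(k) = mex{g(k−s) : s ∈ {4, 5}, s ≤ k}:
k:     0  1  2  3  4  5  6  7  8  9 10 11 12 13 14 15 16 17 18
g(k):  0  0  0  0  1  1  1  1  2  0  0  0  0  1  1  1  1  2  0
So g(18) = 0.

0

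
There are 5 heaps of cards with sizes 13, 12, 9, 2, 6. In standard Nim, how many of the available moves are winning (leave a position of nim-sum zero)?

Compute the nim-sum pairwise:
13 ^ 12 = 1
1 ^ 9 = 8
8 ^ 2 = 10
10 ^ 6 = 12
The overall nim-sum is X = 12. A heap of size p has a winning move iff p XOR X < p (reduce it to p XOR X).
  13: 13 XOR 12 = 1 < 13 — winning move (to 1).
  12: 12 XOR 12 = 0 < 12 — winning move (to 0).
  9: 9 XOR 12 = 5 < 9 — winning move (to 5).
  2: 2 XOR 12 = 14 ≥ 2 — no move.
  6: 6 XOR 12 = 10 ≥ 6 — no move.
That gives 3 winning moves.

3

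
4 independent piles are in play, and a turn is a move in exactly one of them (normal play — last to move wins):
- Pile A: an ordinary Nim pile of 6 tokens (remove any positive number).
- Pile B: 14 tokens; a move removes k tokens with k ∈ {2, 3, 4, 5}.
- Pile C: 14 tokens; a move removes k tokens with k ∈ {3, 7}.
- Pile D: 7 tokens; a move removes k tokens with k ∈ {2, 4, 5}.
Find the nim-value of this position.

7

Pile A is a plain Nim pile of size 6, so its Grundy value is 6.
For pile B, compute g(0), g(1), … with moves {2, 3, 4, 5}:
g(0) = mex{} = 0
g(1) = mex{} = 0
g(2) = mex{0} = 1
g(3) = mex{0} = 1
g(4) = mex{0,1} = 2
g(5) = mex{0,1} = 2
g(6) = mex{0,1,2} = 3
g(7) = mex{1,2} = 0
g(8) = mex{1,2,3} = 0
g(9) = mex{0,2,3} = 1
g(10) = mex{0,2,3} = 1
g(11) = mex{0,1,3} = 2
g(12) = mex{0,1} = 2
g(13) = mex{0,1,2} = 3
g(14) = mex{1,2} = 0
So g(14) = 0.
Build the Grundy sequence for pile C with g(k) = mex{g(k−s) : s ∈ {3, 7}, s ≤ k}:
k:     0  1  2  3  4  5  6  7  8  9 10 11 12 13 14
g(k):  0  0  0  1  1  1  0  2  2  1  0  0  0  1  1
So g(14) = 1.
For pile D, compute g(0), g(1), … with moves {2, 4, 5}:
g(0) = mex{} = 0
g(1) = mex{} = 0
g(2) = mex{0} = 1
g(3) = mex{0} = 1
g(4) = mex{0,1} = 2
g(5) = mex{0,1} = 2
g(6) = mex{0,1,2} = 3
g(7) = mex{1,2} = 0
So g(7) = 0.
By the Sprague-Grundy theorem, the Grundy value of a sum of independent games is the XOR of the component values.
Combined value = 6 XOR 0 XOR 1 XOR 0 = 7.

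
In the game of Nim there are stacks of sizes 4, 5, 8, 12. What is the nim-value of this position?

Compute the nim-sum pairwise:
4 ^ 5 = 1
1 ^ 8 = 9
9 ^ 12 = 5

5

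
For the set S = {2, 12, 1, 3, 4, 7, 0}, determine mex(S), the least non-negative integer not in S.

The values 0, 1, 2, 3, 4 are all present; 5 is the first non-negative integer missing from the set.

5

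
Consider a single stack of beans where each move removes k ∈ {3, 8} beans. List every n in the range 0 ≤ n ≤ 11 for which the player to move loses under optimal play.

0, 1, 2, 6, 7, 11

Grundy values for subtraction set {3, 8}:
k:     0  1  2  3  4  5  6  7  8  9 10 11
g(k):  0  0  0  1  1  1  0  0  2  1  1  0
The P-positions (g = 0) in 0..11 are 0, 1, 2, 6, 7, 11.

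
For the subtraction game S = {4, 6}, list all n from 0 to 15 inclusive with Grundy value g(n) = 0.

0, 1, 2, 3, 10, 11, 12, 13

Grundy values for subtraction set {4, 6}:
k:     0  1  2  3  4  5  6  7  8  9 10 11 12 13 14 15
g(k):  0  0  0  0  1  1  1  1  2  2  0  0  0  0  1  1
The P-positions (g = 0) in 0..15 are 0, 1, 2, 3, 10, 11, 12, 13.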